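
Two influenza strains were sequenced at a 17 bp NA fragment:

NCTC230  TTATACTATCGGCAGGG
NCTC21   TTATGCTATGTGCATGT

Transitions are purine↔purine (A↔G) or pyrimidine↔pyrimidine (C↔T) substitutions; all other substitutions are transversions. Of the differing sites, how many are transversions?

Differing sites — 5:A/G (Ti); 10:C/G (Tv); 11:G/T (Tv); 15:G/T (Tv); 17:G/T (Tv).
Of the 5 differences, 1 transition and 4 transversions, so the answer is 4.

4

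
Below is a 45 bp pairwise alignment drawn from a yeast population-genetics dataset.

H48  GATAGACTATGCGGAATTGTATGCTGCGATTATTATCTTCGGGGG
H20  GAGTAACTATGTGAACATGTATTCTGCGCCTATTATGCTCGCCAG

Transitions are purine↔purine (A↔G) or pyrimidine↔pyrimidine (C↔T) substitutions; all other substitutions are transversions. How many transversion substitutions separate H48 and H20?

Mismatches occur at site 3 (T↔G, transversion), site 4 (A↔T, transversion), site 5 (G↔A, transition), site 12 (C↔T, transition), site 14 (G↔A, transition), site 16 (A↔C, transversion), site 17 (T↔A, transversion), site 23 (G↔T, transversion), site 29 (A↔C, transversion), site 30 (T↔C, transition), site 37 (C↔G, transversion), site 38 (T↔C, transition), site 42 (G↔C, transversion), site 43 (G↔C, transversion), site 44 (G↔A, transition).
Of the 15 differences, 6 transitions and 9 transversions, so the answer is 9.

9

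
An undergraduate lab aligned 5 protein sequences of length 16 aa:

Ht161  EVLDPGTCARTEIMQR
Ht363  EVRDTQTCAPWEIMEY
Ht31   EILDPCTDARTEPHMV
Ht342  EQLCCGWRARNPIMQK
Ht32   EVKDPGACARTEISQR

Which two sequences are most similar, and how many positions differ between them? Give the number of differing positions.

Pairwise Hamming distances:
  Ht161 vs Ht363: 7
  Ht161 vs Ht31: 7
  Ht161 vs Ht342: 8
  Ht161 vs Ht32: 3
  Ht363 vs Ht31: 11
  Ht363 vs Ht342: 12
  Ht363 vs Ht32: 9
  Ht31 vs Ht342: 12
  Ht31 vs Ht32: 9
  Ht342 vs Ht32: 10
The smallest is 3, between Ht161 and Ht32.

3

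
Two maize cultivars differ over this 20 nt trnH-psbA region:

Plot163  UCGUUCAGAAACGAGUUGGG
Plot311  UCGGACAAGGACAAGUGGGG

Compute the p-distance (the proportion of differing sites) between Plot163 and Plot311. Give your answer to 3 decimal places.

0.350

The sequences differ at positions 4 (U/G), 5 (U/A), 8 (G/A), 9 (A/G), 10 (A/G), 13 (G/A), 17 (U/G).
There are 7 differences over 20 sites, so p = 7/20 = 0.350.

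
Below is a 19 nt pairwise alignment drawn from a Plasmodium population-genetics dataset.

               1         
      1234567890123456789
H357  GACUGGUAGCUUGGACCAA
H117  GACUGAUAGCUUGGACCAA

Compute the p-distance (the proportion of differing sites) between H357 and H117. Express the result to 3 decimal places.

0.053

Differing sites — 6:G/A.
There are 1 differences over 19 sites, so p = 1/19 = 0.053.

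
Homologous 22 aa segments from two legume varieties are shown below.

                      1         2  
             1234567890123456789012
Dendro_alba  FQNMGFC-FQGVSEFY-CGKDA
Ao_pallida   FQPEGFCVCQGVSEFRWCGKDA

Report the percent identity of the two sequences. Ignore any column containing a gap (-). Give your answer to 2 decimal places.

Excluding the 2 gap columns leaves 20 comparable sites.
Mismatches occur at site 3 (N→P), site 4 (M→E), site 9 (F→C), site 16 (Y→R).
16 of the 20 comparable sites match, so the percent identity is 16/20 × 100 = 80.00%.

80.00%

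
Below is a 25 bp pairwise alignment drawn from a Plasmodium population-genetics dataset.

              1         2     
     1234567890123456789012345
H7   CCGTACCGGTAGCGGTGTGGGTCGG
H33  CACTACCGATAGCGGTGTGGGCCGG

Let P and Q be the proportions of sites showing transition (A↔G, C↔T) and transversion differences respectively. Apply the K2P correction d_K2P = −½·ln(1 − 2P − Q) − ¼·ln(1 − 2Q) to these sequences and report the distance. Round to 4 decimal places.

0.1808

Differing sites — 2:C/A (Tv); 3:G/C (Tv); 9:G/A (Ti); 22:T/C (Ti).
Of the 4 differences, 2 transitions and 2 transversions over 25 sites: P = 2/25 = 0.080000, Q = 2/25 = 0.080000.
d = −0.5·ln(0.760000) − 0.25·ln(0.840000) = −0.5·(-0.274437) − 0.25·(-0.174353) = 0.1808.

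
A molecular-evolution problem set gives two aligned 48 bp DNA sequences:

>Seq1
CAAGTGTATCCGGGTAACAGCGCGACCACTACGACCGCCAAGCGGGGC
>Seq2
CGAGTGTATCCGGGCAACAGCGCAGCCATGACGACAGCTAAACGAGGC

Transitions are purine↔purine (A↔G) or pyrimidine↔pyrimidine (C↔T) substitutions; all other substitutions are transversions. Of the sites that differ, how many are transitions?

Differing sites — 2:A/G (Ti); 15:T/C (Ti); 24:G/A (Ti); 25:A/G (Ti); 29:C/T (Ti); 30:T/G (Tv); 36:C/A (Tv); 39:C/T (Ti); 42:G/A (Ti); 45:G/A (Ti).
Of the 10 differences, 8 transitions and 2 transversions, so the answer is 8.

8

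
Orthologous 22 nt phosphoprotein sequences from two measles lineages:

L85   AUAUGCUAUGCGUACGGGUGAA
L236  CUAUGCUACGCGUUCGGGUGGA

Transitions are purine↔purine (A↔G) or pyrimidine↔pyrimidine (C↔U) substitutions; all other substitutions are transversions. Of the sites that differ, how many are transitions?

2

Differing sites — 1:A/C (Tv); 9:U/C (Ti); 14:A/U (Tv); 21:A/G (Ti).
Of the 4 differences, 2 transitions and 2 transversions, so the answer is 2.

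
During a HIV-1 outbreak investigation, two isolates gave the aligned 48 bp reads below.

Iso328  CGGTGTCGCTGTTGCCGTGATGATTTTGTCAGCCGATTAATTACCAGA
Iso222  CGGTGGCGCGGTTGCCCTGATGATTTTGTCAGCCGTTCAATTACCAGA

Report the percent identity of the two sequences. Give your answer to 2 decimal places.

Mismatches occur at site 6 (T/G), site 10 (T/G), site 17 (G/C), site 36 (A/T), site 38 (T/C).
43 of the 48 sites match, so the percent identity is 43/48 × 100 = 89.58%.

89.58%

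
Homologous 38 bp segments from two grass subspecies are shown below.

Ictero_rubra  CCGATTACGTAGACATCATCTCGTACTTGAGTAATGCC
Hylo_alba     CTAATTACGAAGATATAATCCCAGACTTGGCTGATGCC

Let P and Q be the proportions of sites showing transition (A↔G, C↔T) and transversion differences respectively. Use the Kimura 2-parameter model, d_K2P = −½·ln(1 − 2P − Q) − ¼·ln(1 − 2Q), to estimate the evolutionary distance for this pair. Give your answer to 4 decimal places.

0.3800

Mismatches occur at site 2 (C/T, transition), site 3 (G/A, transition), site 10 (T/A, transversion), site 14 (C/T, transition), site 17 (C/A, transversion), site 21 (T/C, transition), site 23 (G/A, transition), site 24 (T/G, transversion), site 30 (A/G, transition), site 31 (G/C, transversion), site 33 (A/G, transition).
Of the 11 differences, 7 transitions and 4 transversions over 38 sites: P = 7/38 = 0.184211, Q = 4/38 = 0.105263.
d = −0.5·ln(0.526315) − 0.25·ln(0.789474) = −0.5·(-0.641855) − 0.25·(-0.236388) = 0.3800.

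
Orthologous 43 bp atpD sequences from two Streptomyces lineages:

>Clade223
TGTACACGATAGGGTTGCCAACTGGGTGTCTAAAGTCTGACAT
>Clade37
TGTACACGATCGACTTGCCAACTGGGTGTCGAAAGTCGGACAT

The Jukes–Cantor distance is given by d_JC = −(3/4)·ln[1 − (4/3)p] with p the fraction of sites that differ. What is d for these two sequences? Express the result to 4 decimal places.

0.1263

The sequences differ at positions 11 (A/C), 13 (G/A), 14 (G/C), 31 (T/G), 38 (T/G).
p = 5/43 = 0.116279.
d = −0.75 · ln(1 − (4/3)·0.116279) = −0.75 · ln(0.844961) = −0.75 · (-0.168465) = 0.1263.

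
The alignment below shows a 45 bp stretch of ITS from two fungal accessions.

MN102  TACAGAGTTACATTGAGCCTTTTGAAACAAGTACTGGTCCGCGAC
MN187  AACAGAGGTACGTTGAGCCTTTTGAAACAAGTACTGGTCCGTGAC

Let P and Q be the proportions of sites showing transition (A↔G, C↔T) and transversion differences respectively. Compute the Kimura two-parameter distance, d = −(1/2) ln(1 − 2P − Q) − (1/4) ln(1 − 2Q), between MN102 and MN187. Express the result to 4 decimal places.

0.0948

Differing sites — 1:T/A (Tv); 8:T/G (Tv); 12:A/G (Ti); 42:C/T (Ti).
Of the 4 differences, 2 transitions and 2 transversions over 45 sites: P = 2/45 = 0.044444, Q = 2/45 = 0.044444.
d = −0.5·ln(0.866668) − 0.25·ln(0.911112) = −0.5·(-0.143099) − 0.25·(-0.093089) = 0.0948.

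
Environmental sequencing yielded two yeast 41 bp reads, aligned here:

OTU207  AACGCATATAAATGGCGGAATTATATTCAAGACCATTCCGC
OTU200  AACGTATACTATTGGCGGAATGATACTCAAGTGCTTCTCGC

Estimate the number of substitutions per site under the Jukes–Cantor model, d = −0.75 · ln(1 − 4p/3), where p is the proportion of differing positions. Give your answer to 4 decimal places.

Differing sites — 5:C/T; 9:T/C; 10:A/T; 12:A/T; 22:T/G; 26:T/C; 32:A/T; 33:C/G; 35:A/T; 37:T/C; 38:C/T.
p = 11/41 = 0.268293.
d = −0.75 · ln(1 − (4/3)·0.268293) = −0.75 · ln(0.642276) = −0.75 · (-0.442737) = 0.3321.

0.3321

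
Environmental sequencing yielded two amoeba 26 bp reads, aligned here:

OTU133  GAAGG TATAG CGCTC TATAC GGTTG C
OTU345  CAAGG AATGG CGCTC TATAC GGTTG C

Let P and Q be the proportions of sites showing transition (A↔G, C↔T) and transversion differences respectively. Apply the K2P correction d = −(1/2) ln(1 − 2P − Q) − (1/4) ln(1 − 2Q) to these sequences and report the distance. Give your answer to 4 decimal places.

0.1253

The sequences differ at positions 1 (G/C, transversion), 6 (T/A, transversion), 9 (A/G, transition).
Of the 3 differences, 1 transition and 2 transversions over 26 sites: P = 1/26 = 0.038462, Q = 2/26 = 0.076923.
d = −0.5·ln(0.846153) − 0.25·ln(0.846154) = −0.5·(-0.167055) − 0.25·(-0.167054) = 0.1253.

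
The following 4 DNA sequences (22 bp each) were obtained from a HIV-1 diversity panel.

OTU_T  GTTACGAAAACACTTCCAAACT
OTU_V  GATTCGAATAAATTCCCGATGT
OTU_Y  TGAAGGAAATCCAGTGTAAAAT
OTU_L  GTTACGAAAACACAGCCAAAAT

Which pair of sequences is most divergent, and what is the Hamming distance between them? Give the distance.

17

Pairwise Hamming distances:
  OTU_T vs OTU_V: 9
  OTU_T vs OTU_Y: 11
  OTU_T vs OTU_L: 3
  OTU_V vs OTU_Y: 17
  OTU_V vs OTU_L: 10
  OTU_Y vs OTU_L: 11
The largest is 17, between OTU_V and OTU_Y.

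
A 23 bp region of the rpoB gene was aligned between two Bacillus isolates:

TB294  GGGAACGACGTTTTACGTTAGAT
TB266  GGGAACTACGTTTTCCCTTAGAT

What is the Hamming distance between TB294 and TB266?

3

Mismatches occur at site 7 (G/T), site 15 (A/C), site 17 (G/C).
That gives 3 mismatches out of 23 aligned sites, so the Hamming distance is 3.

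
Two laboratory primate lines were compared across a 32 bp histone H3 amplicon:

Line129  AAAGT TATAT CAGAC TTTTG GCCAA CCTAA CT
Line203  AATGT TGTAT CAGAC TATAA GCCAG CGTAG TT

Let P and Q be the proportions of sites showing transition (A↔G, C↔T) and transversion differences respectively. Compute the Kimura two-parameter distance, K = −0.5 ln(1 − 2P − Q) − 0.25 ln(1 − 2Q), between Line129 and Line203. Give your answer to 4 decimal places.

Differing sites — 3:A/T (Tv); 7:A/G (Ti); 17:T/A (Tv); 19:T/A (Tv); 20:G/A (Ti); 25:A/G (Ti); 27:C/G (Tv); 30:A/G (Ti); 31:C/T (Ti).
Of the 9 differences, 5 transitions and 4 transversions over 32 sites: P = 5/32 = 0.156250, Q = 4/32 = 0.125000.
d = −0.5·ln(0.562500) − 0.25·ln(0.750000) = −0.5·(-0.575364) − 0.25·(-0.287682) = 0.3596.

0.3596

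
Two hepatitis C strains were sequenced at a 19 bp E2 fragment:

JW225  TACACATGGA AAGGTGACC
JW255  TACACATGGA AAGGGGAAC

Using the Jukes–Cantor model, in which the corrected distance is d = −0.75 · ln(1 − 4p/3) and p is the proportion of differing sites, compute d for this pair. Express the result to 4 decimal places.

Differing sites — 15:T/G; 18:C/A.
p = 2/19 = 0.105263.
d = −0.75 · ln(1 − (4/3)·0.105263) = −0.75 · ln(0.859649) = −0.75 · (-0.151231) = 0.1134.

0.1134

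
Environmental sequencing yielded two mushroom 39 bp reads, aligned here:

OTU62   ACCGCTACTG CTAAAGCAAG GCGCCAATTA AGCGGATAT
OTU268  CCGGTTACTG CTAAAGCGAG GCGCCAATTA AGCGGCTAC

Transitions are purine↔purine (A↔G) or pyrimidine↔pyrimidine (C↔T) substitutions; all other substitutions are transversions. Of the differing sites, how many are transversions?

Mismatches occur at site 1 (A↔C, transversion), site 3 (C↔G, transversion), site 5 (C↔T, transition), site 18 (A↔G, transition), site 36 (A↔C, transversion), site 39 (T↔C, transition).
Of the 6 differences, 3 transitions and 3 transversions, so the answer is 3.

3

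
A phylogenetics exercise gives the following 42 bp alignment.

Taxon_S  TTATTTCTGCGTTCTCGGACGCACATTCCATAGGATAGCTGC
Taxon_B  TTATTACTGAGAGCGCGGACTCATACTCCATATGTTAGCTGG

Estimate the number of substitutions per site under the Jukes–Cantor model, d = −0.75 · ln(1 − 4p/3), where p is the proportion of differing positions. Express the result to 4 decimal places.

0.3222

The sequences differ at positions 6 (T/A), 10 (C/A), 12 (T/A), 13 (T/G), 15 (T/G), 21 (G/T), 24 (C/T), 26 (T/C), 33 (G/T), 35 (A/T), 42 (C/G).
p = 11/42 = 0.261905.
d = −0.75 · ln(1 − (4/3)·0.261905) = −0.75 · ln(0.650793) = −0.75 · (-0.429564) = 0.3222.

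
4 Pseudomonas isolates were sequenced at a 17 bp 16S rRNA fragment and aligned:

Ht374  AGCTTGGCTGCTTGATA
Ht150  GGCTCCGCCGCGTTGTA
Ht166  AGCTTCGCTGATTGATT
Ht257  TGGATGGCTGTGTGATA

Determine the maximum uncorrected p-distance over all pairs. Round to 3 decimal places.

0.529

Pairwise Hamming distances:
  Ht374 vs Ht150: 7
  Ht374 vs Ht166: 3
  Ht374 vs Ht257: 5
  Ht150 vs Ht166: 8
  Ht150 vs Ht257: 9
  Ht166 vs Ht257: 7
The largest is 9 mismatches, between Ht150 and Ht257; p = 9/17 = 0.529.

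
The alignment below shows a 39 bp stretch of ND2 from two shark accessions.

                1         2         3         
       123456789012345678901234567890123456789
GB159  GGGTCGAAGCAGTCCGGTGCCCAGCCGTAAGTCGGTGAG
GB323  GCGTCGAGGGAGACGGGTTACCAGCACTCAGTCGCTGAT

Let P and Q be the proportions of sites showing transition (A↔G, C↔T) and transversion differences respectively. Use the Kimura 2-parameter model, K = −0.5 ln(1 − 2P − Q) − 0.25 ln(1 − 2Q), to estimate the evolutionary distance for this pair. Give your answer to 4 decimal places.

0.4103

Differing sites — 2:G/C (Tv); 8:A/G (Ti); 10:C/G (Tv); 13:T/A (Tv); 15:C/G (Tv); 19:G/T (Tv); 20:C/A (Tv); 26:C/A (Tv); 27:G/C (Tv); 29:A/C (Tv); 35:G/C (Tv); 39:G/T (Tv).
Of the 12 differences, 1 transition and 11 transversions over 39 sites: P = 1/39 = 0.025641, Q = 11/39 = 0.282051.
d = −0.5·ln(0.666667) − 0.25·ln(0.435898) = −0.5·(-0.405465) − 0.25·(-0.830347) = 0.4103.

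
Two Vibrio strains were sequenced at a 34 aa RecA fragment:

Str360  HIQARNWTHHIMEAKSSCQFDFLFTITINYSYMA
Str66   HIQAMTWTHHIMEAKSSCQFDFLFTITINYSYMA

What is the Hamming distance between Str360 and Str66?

2

Differing sites — 5:R/M; 6:N/T.
That gives 2 mismatches out of 34 aligned sites, so the Hamming distance is 2.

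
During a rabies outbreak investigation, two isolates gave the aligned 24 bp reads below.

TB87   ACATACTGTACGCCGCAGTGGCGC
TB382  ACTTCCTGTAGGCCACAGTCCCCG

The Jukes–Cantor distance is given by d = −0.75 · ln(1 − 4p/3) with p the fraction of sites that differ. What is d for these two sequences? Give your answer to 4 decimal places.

The sequences differ at positions 3 (A/T), 5 (A/C), 11 (C/G), 15 (G/A), 20 (G/C), 21 (G/C), 23 (G/C), 24 (C/G).
p = 8/24 = 0.333333.
d = −0.75 · ln(1 − (4/3)·0.333333) = −0.75 · ln(0.555556) = −0.75 · (-0.587786) = 0.4408.

0.4408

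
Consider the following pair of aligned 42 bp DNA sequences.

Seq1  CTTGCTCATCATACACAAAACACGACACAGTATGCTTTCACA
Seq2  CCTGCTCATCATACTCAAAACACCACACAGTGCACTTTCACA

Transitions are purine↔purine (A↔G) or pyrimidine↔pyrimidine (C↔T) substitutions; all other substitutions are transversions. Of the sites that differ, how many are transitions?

The sequences differ at positions 2 (T/C, transition), 15 (A/T, transversion), 24 (G/C, transversion), 32 (A/G, transition), 33 (T/C, transition), 34 (G/A, transition).
Of the 6 differences, 4 transitions and 2 transversions, so the answer is 4.

4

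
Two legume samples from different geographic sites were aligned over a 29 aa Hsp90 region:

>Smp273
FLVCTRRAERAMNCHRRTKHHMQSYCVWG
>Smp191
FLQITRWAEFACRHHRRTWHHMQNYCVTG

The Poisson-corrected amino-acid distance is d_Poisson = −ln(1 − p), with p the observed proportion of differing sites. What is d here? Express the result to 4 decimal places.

The sequences differ at positions 3 (V/Q), 4 (C/I), 7 (R/W), 10 (R/F), 12 (M/C), 13 (N/R), 14 (C/H), 19 (K/W), 24 (S/N), 28 (W/T).
p = 10/29 = 0.344828.
d = −ln(1 − 0.344828) = −ln(0.655172) = 0.4229.

0.4229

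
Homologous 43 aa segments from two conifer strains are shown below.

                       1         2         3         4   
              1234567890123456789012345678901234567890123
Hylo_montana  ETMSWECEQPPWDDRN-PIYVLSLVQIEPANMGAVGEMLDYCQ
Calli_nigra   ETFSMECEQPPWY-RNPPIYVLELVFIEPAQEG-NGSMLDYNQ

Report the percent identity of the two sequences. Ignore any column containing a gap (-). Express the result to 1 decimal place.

75.0%

Excluding the 3 gap columns leaves 40 comparable sites.
The sequences differ at positions 3 (M/F), 5 (W/M), 13 (D/Y), 23 (S/E), 26 (Q/F), 31 (N/Q), 32 (M/E), 35 (V/N), 37 (E/S), 42 (C/N).
30 of the 40 comparable sites match, so the percent identity is 30/40 × 100 = 75.0%.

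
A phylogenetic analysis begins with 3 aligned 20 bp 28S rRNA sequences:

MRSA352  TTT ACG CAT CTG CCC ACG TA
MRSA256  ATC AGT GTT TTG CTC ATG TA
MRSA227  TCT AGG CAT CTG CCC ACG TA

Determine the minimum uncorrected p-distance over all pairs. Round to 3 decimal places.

0.100

Pairwise Hamming distances:
  MRSA352 vs MRSA256: 9
  MRSA352 vs MRSA227: 2
  MRSA256 vs MRSA227: 9
The smallest is 2 mismatches, between MRSA352 and MRSA227; p = 2/20 = 0.100.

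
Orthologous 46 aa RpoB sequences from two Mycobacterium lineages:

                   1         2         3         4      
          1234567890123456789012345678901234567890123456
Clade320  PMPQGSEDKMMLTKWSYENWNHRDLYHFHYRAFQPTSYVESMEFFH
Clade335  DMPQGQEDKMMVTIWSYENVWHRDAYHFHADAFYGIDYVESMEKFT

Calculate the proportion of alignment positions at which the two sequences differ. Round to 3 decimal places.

0.326

Mismatches occur at site 1 (P/D), site 6 (S/Q), site 12 (L/V), site 14 (K/I), site 20 (W/V), site 21 (N/W), site 25 (L/A), site 30 (Y/A), site 31 (R/D), site 34 (Q/Y), site 35 (P/G), site 36 (T/I), site 37 (S/D), site 44 (F/K), site 46 (H/T).
There are 15 differences over 46 sites, so p = 15/46 = 0.326.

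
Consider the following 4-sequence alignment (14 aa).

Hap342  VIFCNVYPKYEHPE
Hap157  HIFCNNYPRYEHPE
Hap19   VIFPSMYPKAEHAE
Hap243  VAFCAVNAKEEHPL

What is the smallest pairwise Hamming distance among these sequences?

3

Pairwise Hamming distances:
  Hap342 vs Hap157: 3
  Hap342 vs Hap19: 5
  Hap342 vs Hap243: 6
  Hap157 vs Hap19: 7
  Hap157 vs Hap243: 9
  Hap19 vs Hap243: 9
The smallest is 3, between Hap342 and Hap157.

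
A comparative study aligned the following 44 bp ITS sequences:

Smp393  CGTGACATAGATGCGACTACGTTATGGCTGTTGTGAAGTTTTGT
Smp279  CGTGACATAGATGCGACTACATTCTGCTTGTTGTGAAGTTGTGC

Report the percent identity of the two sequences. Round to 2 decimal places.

Mismatches occur at site 21 (G/A), site 24 (A/C), site 27 (G/C), site 28 (C/T), site 41 (T/G), site 44 (T/C).
38 of the 44 sites match, so the percent identity is 38/44 × 100 = 86.36%.

86.36%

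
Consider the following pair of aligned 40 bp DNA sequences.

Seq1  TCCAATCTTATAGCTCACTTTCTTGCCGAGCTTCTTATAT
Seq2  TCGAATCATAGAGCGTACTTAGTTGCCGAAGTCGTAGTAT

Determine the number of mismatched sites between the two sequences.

13

The sequences differ at positions 3 (C/G), 8 (T/A), 11 (T/G), 15 (T/G), 16 (C/T), 21 (T/A), 22 (C/G), 30 (G/A), 31 (C/G), 33 (T/C), 34 (C/G), 36 (T/A), 37 (A/G).
That gives 13 mismatches out of 40 aligned sites, so the Hamming distance is 13.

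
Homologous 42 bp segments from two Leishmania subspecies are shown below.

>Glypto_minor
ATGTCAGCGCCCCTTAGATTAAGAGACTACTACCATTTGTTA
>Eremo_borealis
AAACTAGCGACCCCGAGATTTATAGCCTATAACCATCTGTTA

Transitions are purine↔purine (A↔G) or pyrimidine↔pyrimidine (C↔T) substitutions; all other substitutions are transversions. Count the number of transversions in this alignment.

7

Mismatches occur at site 2 (T/A, transversion), site 3 (G/A, transition), site 4 (T/C, transition), site 5 (C/T, transition), site 10 (C/A, transversion), site 14 (T/C, transition), site 15 (T/G, transversion), site 21 (A/T, transversion), site 23 (G/T, transversion), site 26 (A/C, transversion), site 30 (C/T, transition), site 31 (T/A, transversion), site 37 (T/C, transition).
Of the 13 differences, 6 transitions and 7 transversions, so the answer is 7.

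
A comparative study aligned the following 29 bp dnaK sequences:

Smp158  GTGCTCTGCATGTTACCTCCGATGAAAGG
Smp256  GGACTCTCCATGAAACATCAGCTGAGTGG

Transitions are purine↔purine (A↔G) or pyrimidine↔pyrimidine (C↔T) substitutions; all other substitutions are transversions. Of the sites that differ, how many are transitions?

The sequences differ at positions 2 (T/G, transversion), 3 (G/A, transition), 8 (G/C, transversion), 13 (T/A, transversion), 14 (T/A, transversion), 17 (C/A, transversion), 20 (C/A, transversion), 22 (A/C, transversion), 26 (A/G, transition), 27 (A/T, transversion).
Of the 10 differences, 2 transitions and 8 transversions, so the answer is 2.

2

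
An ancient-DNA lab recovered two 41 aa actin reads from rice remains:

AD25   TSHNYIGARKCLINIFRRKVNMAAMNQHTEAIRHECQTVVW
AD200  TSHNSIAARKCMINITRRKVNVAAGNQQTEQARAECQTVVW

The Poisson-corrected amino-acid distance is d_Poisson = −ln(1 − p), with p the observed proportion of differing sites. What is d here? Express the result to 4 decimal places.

Differing sites — 5:Y/S; 7:G/A; 12:L/M; 16:F/T; 22:M/V; 25:M/G; 28:H/Q; 31:A/Q; 32:I/A; 34:H/A.
p = 10/41 = 0.243902.
d = −ln(1 − 0.243902) = −ln(0.756098) = 0.2796.

0.2796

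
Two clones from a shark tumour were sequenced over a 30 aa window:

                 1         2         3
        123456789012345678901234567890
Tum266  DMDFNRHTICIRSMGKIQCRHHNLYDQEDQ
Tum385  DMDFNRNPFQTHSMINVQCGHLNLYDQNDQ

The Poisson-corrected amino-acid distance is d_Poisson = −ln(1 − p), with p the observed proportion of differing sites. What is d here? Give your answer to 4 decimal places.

Differing sites — 7:H/N; 8:T/P; 9:I/F; 10:C/Q; 11:I/T; 12:R/H; 15:G/I; 16:K/N; 17:I/V; 20:R/G; 22:H/L; 28:E/N.
p = 12/30 = 0.400000.
d = −ln(1 − 0.400000) = −ln(0.600000) = 0.5108.

0.5108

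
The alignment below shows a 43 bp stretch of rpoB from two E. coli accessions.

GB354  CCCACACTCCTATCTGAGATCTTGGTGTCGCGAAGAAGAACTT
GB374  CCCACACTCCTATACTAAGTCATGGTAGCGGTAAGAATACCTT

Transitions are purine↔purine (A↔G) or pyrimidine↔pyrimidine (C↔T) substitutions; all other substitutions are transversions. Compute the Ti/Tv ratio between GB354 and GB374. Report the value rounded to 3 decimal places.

0.500

The sequences differ at positions 14 (C/A, transversion), 15 (T/C, transition), 16 (G/T, transversion), 18 (G/A, transition), 19 (A/G, transition), 22 (T/A, transversion), 27 (G/A, transition), 28 (T/G, transversion), 31 (C/G, transversion), 32 (G/T, transversion), 38 (G/T, transversion), 40 (A/C, transversion).
Of the 12 differences, 4 transitions and 8 transversions, so Ti/Tv = 4/8 = 0.500.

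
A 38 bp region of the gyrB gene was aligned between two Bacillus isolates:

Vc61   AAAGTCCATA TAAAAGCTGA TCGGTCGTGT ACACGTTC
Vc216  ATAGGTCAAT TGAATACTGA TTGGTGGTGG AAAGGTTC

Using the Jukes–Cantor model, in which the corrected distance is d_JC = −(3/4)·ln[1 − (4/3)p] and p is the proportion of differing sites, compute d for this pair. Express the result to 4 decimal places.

0.4568

Mismatches occur at site 2 (A→T), site 5 (T→G), site 6 (C→T), site 9 (T→A), site 10 (A→T), site 12 (A→G), site 15 (A→T), site 16 (G→A), site 22 (C→T), site 26 (C→G), site 30 (T→G), site 32 (C→A), site 34 (C→G).
p = 13/38 = 0.342105.
d = −0.75 · ln(1 − (4/3)·0.342105) = −0.75 · ln(0.543860) = −0.75 · (-0.609063) = 0.4568.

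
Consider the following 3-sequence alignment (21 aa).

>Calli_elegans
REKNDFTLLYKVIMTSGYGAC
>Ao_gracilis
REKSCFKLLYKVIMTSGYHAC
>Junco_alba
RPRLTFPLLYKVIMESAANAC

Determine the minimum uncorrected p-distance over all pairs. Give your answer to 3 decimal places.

Pairwise Hamming distances:
  Calli_elegans vs Ao_gracilis: 4
  Calli_elegans vs Junco_alba: 9
  Ao_gracilis vs Junco_alba: 9
The smallest is 4 mismatches, between Calli_elegans and Ao_gracilis; p = 4/21 = 0.190.

0.190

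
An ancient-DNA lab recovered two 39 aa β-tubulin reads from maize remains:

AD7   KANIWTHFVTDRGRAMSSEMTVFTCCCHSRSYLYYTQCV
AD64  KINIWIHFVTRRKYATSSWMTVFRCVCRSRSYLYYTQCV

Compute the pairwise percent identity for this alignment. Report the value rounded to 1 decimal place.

Differing sites — 2:A/I; 6:T/I; 11:D/R; 13:G/K; 14:R/Y; 16:M/T; 19:E/W; 24:T/R; 26:C/V; 28:H/R.
29 of the 39 sites match, so the percent identity is 29/39 × 100 = 74.4%.

74.4%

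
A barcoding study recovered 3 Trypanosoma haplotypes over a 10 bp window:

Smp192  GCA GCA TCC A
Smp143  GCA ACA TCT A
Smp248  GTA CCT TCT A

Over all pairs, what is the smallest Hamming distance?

2

Pairwise Hamming distances:
  Smp192 vs Smp143: 2
  Smp192 vs Smp248: 4
  Smp143 vs Smp248: 3
The smallest is 2, between Smp192 and Smp143.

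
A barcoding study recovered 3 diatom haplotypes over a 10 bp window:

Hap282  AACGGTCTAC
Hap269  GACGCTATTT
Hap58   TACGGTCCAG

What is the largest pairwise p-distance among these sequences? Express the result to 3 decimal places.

0.600

Pairwise Hamming distances:
  Hap282 vs Hap269: 5
  Hap282 vs Hap58: 3
  Hap269 vs Hap58: 6
The largest is 6 mismatches, between Hap269 and Hap58; p = 6/10 = 0.600.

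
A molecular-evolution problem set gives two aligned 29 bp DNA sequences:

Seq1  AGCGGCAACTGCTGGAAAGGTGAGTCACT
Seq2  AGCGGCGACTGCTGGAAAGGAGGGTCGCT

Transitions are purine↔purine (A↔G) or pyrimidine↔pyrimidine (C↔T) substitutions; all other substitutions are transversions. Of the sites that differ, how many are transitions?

3

The sequences differ at positions 7 (A/G, transition), 21 (T/A, transversion), 23 (A/G, transition), 27 (A/G, transition).
Of the 4 differences, 3 transitions and 1 transversion, so the answer is 3.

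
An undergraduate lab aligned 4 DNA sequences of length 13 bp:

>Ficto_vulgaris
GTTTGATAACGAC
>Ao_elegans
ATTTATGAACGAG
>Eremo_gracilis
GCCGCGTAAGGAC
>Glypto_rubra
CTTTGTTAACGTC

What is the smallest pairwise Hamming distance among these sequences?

Pairwise Hamming distances:
  Ficto_vulgaris vs Ao_elegans: 5
  Ficto_vulgaris vs Eremo_gracilis: 6
  Ficto_vulgaris vs Glypto_rubra: 3
  Ao_elegans vs Eremo_gracilis: 9
  Ao_elegans vs Glypto_rubra: 5
  Eremo_gracilis vs Glypto_rubra: 8
The smallest is 3, between Ficto_vulgaris and Glypto_rubra.

3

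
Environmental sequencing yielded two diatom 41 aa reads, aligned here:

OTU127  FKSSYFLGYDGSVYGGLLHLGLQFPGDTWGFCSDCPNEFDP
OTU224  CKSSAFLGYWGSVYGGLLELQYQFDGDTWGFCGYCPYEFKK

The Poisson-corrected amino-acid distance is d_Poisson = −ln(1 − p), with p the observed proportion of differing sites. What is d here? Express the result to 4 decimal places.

0.3463

Mismatches occur at site 1 (F→C), site 5 (Y→A), site 10 (D→W), site 19 (H→E), site 21 (G→Q), site 22 (L→Y), site 25 (P→D), site 33 (S→G), site 34 (D→Y), site 37 (N→Y), site 40 (D→K), site 41 (P→K).
p = 12/41 = 0.292683.
d = −ln(1 − 0.292683) = −ln(0.707317) = 0.3463.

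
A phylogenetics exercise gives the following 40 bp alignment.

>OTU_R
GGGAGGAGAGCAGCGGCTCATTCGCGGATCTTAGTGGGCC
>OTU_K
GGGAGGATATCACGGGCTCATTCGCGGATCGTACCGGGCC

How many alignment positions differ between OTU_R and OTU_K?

Differing sites — 8:G/T; 10:G/T; 13:G/C; 14:C/G; 31:T/G; 34:G/C; 35:T/C.
That gives 7 mismatches out of 40 aligned sites, so the Hamming distance is 7.

7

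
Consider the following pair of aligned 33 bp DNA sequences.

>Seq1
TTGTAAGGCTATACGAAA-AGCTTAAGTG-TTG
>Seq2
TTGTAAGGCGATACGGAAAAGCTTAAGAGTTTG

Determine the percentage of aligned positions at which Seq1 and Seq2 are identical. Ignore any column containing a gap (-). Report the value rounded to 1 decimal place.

90.3%

Excluding the 2 gap columns leaves 31 comparable sites.
Mismatches occur at site 10 (T→G), site 16 (A→G), site 28 (T→A).
28 of the 31 comparable sites match, so the percent identity is 28/31 × 100 = 90.3%.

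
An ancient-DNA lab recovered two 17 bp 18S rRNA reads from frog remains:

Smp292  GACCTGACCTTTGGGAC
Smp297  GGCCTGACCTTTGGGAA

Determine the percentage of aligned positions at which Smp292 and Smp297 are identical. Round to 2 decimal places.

The sequences differ at positions 2 (A/G), 17 (C/A).
15 of the 17 sites match, so the percent identity is 15/17 × 100 = 88.24%.

88.24%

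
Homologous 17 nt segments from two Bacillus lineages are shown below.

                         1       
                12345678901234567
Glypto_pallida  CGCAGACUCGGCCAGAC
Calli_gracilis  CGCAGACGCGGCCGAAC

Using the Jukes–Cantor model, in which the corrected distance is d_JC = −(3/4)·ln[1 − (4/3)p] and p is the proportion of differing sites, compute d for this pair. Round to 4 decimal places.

0.2012

The sequences differ at positions 8 (U/G), 14 (A/G), 15 (G/A).
p = 3/17 = 0.176471.
d = −0.75 · ln(1 − (4/3)·0.176471) = −0.75 · ln(0.764705) = −0.75 · (-0.268265) = 0.2012.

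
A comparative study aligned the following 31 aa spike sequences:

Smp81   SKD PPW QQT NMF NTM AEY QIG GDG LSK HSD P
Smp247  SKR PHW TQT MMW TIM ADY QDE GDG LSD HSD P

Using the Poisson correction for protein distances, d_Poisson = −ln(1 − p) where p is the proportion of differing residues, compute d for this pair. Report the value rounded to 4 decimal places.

The sequences differ at positions 3 (D/R), 5 (P/H), 7 (Q/T), 10 (N/M), 12 (F/W), 13 (N/T), 14 (T/I), 17 (E/D), 20 (I/D), 21 (G/E), 27 (K/D).
p = 11/31 = 0.354839.
d = −ln(1 − 0.354839) = −ln(0.645161) = 0.4383.

0.4383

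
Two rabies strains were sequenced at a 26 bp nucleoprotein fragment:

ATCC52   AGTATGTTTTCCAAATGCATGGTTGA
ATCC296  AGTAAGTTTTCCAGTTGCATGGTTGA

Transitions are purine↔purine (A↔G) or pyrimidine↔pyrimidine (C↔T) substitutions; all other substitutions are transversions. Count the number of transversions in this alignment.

Mismatches occur at site 5 (T↔A, transversion), site 14 (A↔G, transition), site 15 (A↔T, transversion).
Of the 3 differences, 1 transition and 2 transversions, so the answer is 2.

2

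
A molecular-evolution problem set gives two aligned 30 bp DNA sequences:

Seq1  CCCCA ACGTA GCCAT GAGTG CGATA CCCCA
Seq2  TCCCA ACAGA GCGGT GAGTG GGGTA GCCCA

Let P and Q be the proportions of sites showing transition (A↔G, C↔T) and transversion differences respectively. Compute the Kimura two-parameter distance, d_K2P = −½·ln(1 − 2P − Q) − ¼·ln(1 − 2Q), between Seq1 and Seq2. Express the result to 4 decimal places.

Differing sites — 1:C/T (Ti); 8:G/A (Ti); 9:T/G (Tv); 13:C/G (Tv); 14:A/G (Ti); 21:C/G (Tv); 23:A/G (Ti); 26:C/G (Tv).
Of the 8 differences, 4 transitions and 4 transversions over 30 sites: P = 4/30 = 0.133333, Q = 4/30 = 0.133333.
d = −0.5·ln(0.600001) − 0.25·ln(0.733334) = −0.5·(-0.510824) − 0.25·(-0.310154) = 0.3330.

0.3330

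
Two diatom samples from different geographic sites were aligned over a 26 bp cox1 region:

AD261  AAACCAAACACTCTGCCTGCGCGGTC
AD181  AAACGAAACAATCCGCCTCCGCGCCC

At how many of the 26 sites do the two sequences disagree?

6

The sequences differ at positions 5 (C/G), 11 (C/A), 14 (T/C), 19 (G/C), 24 (G/C), 25 (T/C).
That gives 6 mismatches out of 26 aligned sites, so the Hamming distance is 6.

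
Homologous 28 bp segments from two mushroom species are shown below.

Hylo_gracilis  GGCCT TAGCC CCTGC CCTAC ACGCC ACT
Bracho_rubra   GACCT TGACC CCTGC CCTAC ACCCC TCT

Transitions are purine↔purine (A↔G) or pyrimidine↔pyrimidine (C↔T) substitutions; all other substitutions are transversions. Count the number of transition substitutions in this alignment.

Differing sites — 2:G/A (Ti); 7:A/G (Ti); 8:G/A (Ti); 23:G/C (Tv); 26:A/T (Tv).
Of the 5 differences, 3 transitions and 2 transversions, so the answer is 3.

3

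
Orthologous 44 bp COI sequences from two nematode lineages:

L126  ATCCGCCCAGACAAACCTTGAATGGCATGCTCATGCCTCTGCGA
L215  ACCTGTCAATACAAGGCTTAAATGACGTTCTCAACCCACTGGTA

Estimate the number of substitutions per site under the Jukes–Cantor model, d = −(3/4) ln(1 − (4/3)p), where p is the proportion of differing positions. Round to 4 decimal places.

0.4975

The sequences differ at positions 2 (T/C), 4 (C/T), 6 (C/T), 8 (C/A), 10 (G/T), 15 (A/G), 16 (C/G), 20 (G/A), 25 (G/A), 27 (A/G), 29 (G/T), 34 (T/A), 35 (G/C), 38 (T/A), 42 (C/G), 43 (G/T).
p = 16/44 = 0.363636.
d = −0.75 · ln(1 − (4/3)·0.363636) = −0.75 · ln(0.515152) = −0.75 · (-0.663293) = 0.4975.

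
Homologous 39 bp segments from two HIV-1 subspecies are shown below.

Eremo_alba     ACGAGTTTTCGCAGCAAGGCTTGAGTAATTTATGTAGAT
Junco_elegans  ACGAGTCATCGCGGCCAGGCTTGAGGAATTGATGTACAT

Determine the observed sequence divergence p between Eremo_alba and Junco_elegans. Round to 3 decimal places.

0.179

Differing sites — 7:T/C; 8:T/A; 13:A/G; 16:A/C; 26:T/G; 31:T/G; 37:G/C.
There are 7 differences over 39 sites, so p = 7/39 = 0.179.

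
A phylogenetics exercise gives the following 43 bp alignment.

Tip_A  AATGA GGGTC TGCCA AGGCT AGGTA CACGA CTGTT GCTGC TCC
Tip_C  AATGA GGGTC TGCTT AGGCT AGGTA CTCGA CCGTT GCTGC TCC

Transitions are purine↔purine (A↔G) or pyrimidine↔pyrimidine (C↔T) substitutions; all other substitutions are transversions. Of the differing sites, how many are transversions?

2

Differing sites — 14:C/T (Ti); 15:A/T (Tv); 27:A/T (Tv); 32:T/C (Ti).
Of the 4 differences, 2 transitions and 2 transversions, so the answer is 2.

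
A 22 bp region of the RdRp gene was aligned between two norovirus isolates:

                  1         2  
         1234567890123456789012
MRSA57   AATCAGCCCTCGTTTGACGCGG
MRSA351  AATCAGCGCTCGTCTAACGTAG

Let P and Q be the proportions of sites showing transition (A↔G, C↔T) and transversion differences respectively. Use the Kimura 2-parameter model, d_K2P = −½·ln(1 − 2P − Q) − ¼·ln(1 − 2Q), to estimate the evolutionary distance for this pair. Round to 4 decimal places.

The sequences differ at positions 8 (C/G, transversion), 14 (T/C, transition), 16 (G/A, transition), 20 (C/T, transition), 21 (G/A, transition).
Of the 5 differences, 4 transitions and 1 transversion over 22 sites: P = 4/22 = 0.181818, Q = 1/22 = 0.045455.
d = −0.5·ln(0.590909) − 0.25·ln(0.909090) = −0.5·(-0.526093) − 0.25·(-0.095311) = 0.2869.

0.2869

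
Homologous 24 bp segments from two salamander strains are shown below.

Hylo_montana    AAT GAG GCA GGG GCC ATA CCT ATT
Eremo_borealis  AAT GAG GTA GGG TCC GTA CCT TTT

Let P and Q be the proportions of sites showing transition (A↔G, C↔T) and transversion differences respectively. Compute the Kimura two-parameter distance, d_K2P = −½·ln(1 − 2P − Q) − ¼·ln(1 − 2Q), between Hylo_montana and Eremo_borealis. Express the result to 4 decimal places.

Mismatches occur at site 8 (C↔T, transition), site 13 (G↔T, transversion), site 16 (A↔G, transition), site 22 (A↔T, transversion).
Of the 4 differences, 2 transitions and 2 transversions over 24 sites: P = 2/24 = 0.083333, Q = 2/24 = 0.083333.
d = −0.5·ln(0.750001) − 0.25·ln(0.833334) = −0.5·(-0.287681) − 0.25·(-0.182321) = 0.1894.

0.1894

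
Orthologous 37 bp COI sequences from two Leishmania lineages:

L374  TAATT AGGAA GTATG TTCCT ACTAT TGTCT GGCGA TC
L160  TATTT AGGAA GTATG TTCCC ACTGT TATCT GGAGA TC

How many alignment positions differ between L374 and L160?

Differing sites — 3:A/T; 20:T/C; 24:A/G; 27:G/A; 33:C/A.
That gives 5 mismatches out of 37 aligned sites, so the Hamming distance is 5.

5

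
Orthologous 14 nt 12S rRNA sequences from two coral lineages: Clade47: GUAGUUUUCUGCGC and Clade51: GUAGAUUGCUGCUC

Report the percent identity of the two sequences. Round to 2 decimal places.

78.57%

The sequences differ at positions 5 (U/A), 8 (U/G), 13 (G/U).
11 of the 14 sites match, so the percent identity is 11/14 × 100 = 78.57%.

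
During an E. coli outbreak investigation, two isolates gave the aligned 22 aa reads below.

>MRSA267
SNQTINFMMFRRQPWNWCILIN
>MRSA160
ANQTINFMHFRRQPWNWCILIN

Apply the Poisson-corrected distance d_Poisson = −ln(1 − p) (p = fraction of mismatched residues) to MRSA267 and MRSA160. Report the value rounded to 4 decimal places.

Differing sites — 1:S/A; 9:M/H.
p = 2/22 = 0.090909.
d = −ln(1 − 0.090909) = −ln(0.909091) = 0.0953.

0.0953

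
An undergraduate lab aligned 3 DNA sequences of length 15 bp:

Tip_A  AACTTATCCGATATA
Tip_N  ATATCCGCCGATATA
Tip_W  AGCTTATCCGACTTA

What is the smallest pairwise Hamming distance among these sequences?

3

Pairwise Hamming distances:
  Tip_A vs Tip_N: 5
  Tip_A vs Tip_W: 3
  Tip_N vs Tip_W: 7
The smallest is 3, between Tip_A and Tip_W.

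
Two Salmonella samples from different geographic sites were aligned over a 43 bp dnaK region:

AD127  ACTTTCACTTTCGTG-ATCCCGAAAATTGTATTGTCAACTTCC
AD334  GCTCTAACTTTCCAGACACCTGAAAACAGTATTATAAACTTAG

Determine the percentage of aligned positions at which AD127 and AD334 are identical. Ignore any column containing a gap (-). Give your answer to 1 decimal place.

66.7%

Excluding the 1 gap column leaves 42 comparable sites.
The sequences differ at positions 1 (A/G), 4 (T/C), 6 (C/A), 13 (G/C), 14 (T/A), 17 (A/C), 18 (T/A), 21 (C/T), 27 (T/C), 28 (T/A), 34 (G/A), 36 (C/A), 42 (C/A), 43 (C/G).
28 of the 42 comparable sites match, so the percent identity is 28/42 × 100 = 66.7%.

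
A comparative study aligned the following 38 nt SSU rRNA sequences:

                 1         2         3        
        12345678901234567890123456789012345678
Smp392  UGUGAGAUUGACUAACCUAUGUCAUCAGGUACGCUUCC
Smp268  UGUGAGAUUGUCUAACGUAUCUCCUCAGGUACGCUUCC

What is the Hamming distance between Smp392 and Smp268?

4

Mismatches occur at site 11 (A↔U), site 17 (C↔G), site 21 (G↔C), site 24 (A↔C).
That gives 4 mismatches out of 38 aligned sites, so the Hamming distance is 4.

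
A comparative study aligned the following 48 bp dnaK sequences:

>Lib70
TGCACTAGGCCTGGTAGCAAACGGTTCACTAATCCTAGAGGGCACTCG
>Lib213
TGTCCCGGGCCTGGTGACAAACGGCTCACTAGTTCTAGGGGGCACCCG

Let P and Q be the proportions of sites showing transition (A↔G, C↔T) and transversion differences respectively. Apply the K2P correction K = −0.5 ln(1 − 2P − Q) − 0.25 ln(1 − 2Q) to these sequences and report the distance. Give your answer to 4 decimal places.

0.2983

Mismatches occur at site 3 (C↔T, transition), site 4 (A↔C, transversion), site 6 (T↔C, transition), site 7 (A↔G, transition), site 16 (A↔G, transition), site 17 (G↔A, transition), site 25 (T↔C, transition), site 32 (A↔G, transition), site 34 (C↔T, transition), site 39 (A↔G, transition), site 46 (T↔C, transition).
Of the 11 differences, 10 transitions and 1 transversion over 48 sites: P = 10/48 = 0.208333, Q = 1/48 = 0.020833.
d = −0.5·ln(0.562501) − 0.25·ln(0.958334) = −0.5·(-0.575362) − 0.25·(-0.042559) = 0.2983.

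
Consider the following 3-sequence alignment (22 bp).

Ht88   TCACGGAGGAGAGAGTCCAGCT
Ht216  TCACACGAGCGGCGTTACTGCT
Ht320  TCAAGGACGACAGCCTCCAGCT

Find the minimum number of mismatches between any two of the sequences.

Pairwise Hamming distances:
  Ht88 vs Ht216: 11
  Ht88 vs Ht320: 5
  Ht216 vs Ht320: 13
The smallest is 5, between Ht88 and Ht320.

5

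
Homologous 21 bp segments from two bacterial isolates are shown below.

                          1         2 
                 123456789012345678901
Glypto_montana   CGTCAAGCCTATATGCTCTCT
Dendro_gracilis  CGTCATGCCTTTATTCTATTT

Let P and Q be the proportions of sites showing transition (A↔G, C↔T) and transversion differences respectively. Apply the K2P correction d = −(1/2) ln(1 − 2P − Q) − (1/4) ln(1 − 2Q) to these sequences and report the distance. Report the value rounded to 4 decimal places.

0.2881

Differing sites — 6:A/T (Tv); 11:A/T (Tv); 15:G/T (Tv); 18:C/A (Tv); 20:C/T (Ti).
Of the 5 differences, 1 transition and 4 transversions over 21 sites: P = 1/21 = 0.047619, Q = 4/21 = 0.190476.
d = −0.5·ln(0.714286) − 0.25·ln(0.619048) = −0.5·(-0.336472) − 0.25·(-0.479572) = 0.2881.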